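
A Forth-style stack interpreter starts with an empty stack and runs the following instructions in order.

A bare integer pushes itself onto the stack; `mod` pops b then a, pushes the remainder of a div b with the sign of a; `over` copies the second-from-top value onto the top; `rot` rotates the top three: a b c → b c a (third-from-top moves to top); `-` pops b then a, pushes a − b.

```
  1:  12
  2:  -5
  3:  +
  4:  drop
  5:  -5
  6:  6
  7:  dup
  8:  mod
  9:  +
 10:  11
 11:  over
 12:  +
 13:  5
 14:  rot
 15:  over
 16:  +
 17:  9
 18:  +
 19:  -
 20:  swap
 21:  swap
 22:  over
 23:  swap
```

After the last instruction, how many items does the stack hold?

12    [12]
-5    [12, -5]
+     [7]
drop  []
-5    [-5]
6     [-5, 6]
dup   [-5, 6, 6]
mod   [-5, 0]
+     [-5]
11    [-5, 11]
over  [-5, 11, -5]
+     [-5, 6]
5     [-5, 6, 5]
rot   [6, 5, -5]
over  [6, 5, -5, 5]
+     [6, 5, 0]
9     [6, 5, 0, 9]
+     [6, 5, 9]
-     [6, -4]
swap  [-4, 6]
swap  [6, -4]
over  [6, -4, 6]
swap  [6, 6, -4]

3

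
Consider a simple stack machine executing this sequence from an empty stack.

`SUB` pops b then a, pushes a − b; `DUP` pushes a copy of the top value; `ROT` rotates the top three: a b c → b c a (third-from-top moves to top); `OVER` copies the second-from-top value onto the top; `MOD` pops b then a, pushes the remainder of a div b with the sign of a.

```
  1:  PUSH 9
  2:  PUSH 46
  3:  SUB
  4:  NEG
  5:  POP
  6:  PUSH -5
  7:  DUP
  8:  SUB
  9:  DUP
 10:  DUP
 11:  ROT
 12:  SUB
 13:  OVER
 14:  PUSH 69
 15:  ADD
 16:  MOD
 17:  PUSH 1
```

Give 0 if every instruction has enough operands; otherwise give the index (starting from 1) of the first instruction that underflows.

PUSH 9  : [9]
PUSH 46 : [9, 46]
SUB     : [-37]
NEG     : [37]
POP     : []
PUSH -5 : [-5]
DUP     : [-5, -5]
SUB     : [0]
DUP     : [0, 0]
DUP     : [0, 0, 0]
ROT     : [0, 0, 0]
SUB     : [0, 0]
OVER    : [0, 0, 0]
PUSH 69 : [0, 0, 0, 69]
ADD     : [0, 0, 69]
MOD     : [0, 0]
PUSH 1  : [0, 0, 1]

0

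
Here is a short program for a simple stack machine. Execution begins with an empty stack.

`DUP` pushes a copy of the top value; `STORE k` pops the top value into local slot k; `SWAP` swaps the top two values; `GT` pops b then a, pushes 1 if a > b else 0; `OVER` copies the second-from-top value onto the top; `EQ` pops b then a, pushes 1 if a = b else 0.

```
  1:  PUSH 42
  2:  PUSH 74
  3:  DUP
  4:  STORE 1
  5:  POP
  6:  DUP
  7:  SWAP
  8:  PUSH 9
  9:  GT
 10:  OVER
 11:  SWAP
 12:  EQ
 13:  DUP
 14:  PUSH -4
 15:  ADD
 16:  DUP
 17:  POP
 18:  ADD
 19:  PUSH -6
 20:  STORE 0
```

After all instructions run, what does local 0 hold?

-6

PUSH 42 -> [42]
PUSH 74 -> [42, 74]
DUP     -> [42, 74, 74]
STORE 1 -> [42, 74]
POP     -> [42]
DUP     -> [42, 42]
SWAP    -> [42, 42]
PUSH 9  -> [42, 42, 9]
GT      -> [42, 1]
OVER    -> [42, 1, 42]
SWAP    -> [42, 42, 1]
EQ      -> [42, 0]
DUP     -> [42, 0, 0]
PUSH -4 -> [42, 0, 0, -4]
ADD     -> [42, 0, -4]
DUP     -> [42, 0, -4, -4]
POP     -> [42, 0, -4]
ADD     -> [42, -4]
PUSH -6 -> [42, -4, -6]
STORE 0 -> [42, -4]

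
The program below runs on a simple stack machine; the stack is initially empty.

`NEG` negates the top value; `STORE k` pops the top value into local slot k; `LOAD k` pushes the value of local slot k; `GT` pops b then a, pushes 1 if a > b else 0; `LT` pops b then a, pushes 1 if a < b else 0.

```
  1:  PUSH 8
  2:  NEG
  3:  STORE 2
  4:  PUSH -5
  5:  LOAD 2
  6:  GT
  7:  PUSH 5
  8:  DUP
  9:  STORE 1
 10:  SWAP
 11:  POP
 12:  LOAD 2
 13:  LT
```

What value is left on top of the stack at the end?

0

PUSH 8  : 8
NEG     : -8
STORE 2 : (empty)
PUSH -5 : -5
LOAD 2  : -5 -8
GT      : 1
PUSH 5  : 1 5
DUP     : 1 5 5
STORE 1 : 1 5
SWAP    : 5 1
POP     : 5
LOAD 2  : 5 -8
LT      : 0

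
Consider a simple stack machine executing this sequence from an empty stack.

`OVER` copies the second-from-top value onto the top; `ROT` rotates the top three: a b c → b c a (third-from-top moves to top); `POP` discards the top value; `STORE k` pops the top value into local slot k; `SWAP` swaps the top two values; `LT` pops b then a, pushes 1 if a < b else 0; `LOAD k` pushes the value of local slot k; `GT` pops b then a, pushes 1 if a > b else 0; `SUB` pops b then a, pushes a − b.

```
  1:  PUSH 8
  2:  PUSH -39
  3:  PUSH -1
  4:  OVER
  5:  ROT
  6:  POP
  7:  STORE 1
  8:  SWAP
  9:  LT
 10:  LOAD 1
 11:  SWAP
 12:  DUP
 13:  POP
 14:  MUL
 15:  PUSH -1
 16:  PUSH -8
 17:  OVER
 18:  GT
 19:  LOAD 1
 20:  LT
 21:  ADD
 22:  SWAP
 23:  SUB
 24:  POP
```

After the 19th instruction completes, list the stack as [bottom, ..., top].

PUSH 8   : 8
PUSH -39 : 8 -39
PUSH -1  : 8 -39 -1
OVER     : 8 -39 -1 -39
ROT      : 8 -1 -39 -39
POP      : 8 -1 -39
STORE 1  : 8 -1
SWAP     : -1 8
LT       : 1
LOAD 1   : 1 -39
SWAP     : -39 1
DUP      : -39 1 1
POP      : -39 1
MUL      : -39
PUSH -1  : -39 -1
PUSH -8  : -39 -1 -8
OVER     : -39 -1 -8 -1
GT       : -39 -1 0
LOAD 1   : -39 -1 0 -39

[-39, -1, 0, -39]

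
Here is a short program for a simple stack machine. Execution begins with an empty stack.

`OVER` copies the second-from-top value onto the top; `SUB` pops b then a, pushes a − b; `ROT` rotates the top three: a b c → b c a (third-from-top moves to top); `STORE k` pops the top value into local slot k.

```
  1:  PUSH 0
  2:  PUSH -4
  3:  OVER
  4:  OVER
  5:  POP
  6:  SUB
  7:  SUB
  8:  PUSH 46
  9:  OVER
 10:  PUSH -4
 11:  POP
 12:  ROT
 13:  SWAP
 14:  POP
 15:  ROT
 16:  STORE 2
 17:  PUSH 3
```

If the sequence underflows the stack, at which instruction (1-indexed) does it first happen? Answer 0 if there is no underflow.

15

PUSH 0   [0]
PUSH -4  [0, -4]
OVER     [0, -4, 0]
OVER     [0, -4, 0, -4]
POP      [0, -4, 0]
SUB      [0, -4]
SUB      [4]
PUSH 46  [4, 46]
OVER     [4, 46, 4]
PUSH -4  [4, 46, 4, -4]
POP      [4, 46, 4]
ROT      [46, 4, 4]
SWAP     [46, 4, 4]
POP      [46, 4]
ROT  — needs 3 operands, stack has 2 → underflow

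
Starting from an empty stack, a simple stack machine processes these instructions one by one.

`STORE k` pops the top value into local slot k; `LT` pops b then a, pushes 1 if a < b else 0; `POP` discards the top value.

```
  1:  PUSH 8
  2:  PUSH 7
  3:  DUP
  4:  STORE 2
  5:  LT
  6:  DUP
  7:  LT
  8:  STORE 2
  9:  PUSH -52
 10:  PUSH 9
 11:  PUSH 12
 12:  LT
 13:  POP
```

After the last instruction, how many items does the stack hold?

1

PUSH 8    [8]
PUSH 7    [8, 7]
DUP       [8, 7, 7]
STORE 2   [8, 7]
LT        [0]
DUP       [0, 0]
LT        [0]
STORE 2   []
PUSH -52  [-52]
PUSH 9    [-52, 9]
PUSH 12   [-52, 9, 12]
LT        [-52, 1]
POP       [-52]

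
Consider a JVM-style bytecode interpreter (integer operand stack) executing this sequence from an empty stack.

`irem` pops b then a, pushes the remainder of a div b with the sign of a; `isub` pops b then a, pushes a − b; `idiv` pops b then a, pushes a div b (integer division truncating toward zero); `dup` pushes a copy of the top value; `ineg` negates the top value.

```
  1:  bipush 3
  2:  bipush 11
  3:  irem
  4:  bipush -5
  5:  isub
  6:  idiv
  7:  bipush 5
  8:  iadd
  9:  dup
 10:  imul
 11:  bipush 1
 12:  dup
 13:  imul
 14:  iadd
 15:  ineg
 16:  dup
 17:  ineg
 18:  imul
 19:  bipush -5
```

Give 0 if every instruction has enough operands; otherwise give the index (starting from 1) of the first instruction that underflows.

bipush 3  → 3
bipush 11 → 3 11
irem      → 3
bipush -5 → 3 -5
isub      → 8
idiv  — needs 2 operands, stack has 1 → underflow

6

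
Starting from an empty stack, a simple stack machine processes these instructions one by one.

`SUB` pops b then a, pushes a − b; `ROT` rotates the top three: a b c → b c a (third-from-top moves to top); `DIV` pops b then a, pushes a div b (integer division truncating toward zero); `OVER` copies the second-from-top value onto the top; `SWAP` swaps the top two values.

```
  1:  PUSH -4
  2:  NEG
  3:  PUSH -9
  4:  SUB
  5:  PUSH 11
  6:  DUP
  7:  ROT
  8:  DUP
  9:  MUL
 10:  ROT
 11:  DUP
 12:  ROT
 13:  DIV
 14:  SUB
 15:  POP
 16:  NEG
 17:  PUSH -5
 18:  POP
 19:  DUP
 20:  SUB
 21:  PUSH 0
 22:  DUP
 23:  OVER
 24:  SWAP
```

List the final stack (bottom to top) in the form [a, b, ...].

[0, 0, 0, 0]

PUSH -4 → [-4]
NEG     → [4]
PUSH -9 → [4, -9]
SUB     → [13]
PUSH 11 → [13, 11]
DUP     → [13, 11, 11]
ROT     → [11, 11, 13]
DUP     → [11, 11, 13, 13]
MUL     → [11, 11, 169]
ROT     → [11, 169, 11]
DUP     → [11, 169, 11, 11]
ROT     → [11, 11, 11, 169]
DIV     → [11, 11, 0]
SUB     → [11, 11]
POP     → [11]
NEG     → [-11]
PUSH -5 → [-11, -5]
POP     → [-11]
DUP     → [-11, -11]
SUB     → [0]
PUSH 0  → [0, 0]
DUP     → [0, 0, 0]
OVER    → [0, 0, 0, 0]
SWAP    → [0, 0, 0, 0]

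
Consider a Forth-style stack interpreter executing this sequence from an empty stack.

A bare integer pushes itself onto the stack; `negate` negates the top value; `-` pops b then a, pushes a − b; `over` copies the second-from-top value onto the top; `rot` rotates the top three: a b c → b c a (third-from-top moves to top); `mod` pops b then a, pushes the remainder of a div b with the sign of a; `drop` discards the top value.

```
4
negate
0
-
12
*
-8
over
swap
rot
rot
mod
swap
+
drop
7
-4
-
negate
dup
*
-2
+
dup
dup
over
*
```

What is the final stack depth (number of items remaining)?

4      → [4]
negate → [-4]
0      → [-4, 0]
-      → [-4]
12     → [-4, 12]
*      → [-48]
-8     → [-48, -8]
over   → [-48, -8, -48]
swap   → [-48, -48, -8]
rot    → [-48, -8, -48]
rot    → [-8, -48, -48]
mod    → [-8, 0]
swap   → [0, -8]
+      → [-8]
drop   → []
7      → [7]
-4     → [7, -4]
-      → [11]
negate → [-11]
dup    → [-11, -11]
*      → [121]
-2     → [121, -2]
+      → [119]
dup    → [119, 119]
dup    → [119, 119, 119]
over   → [119, 119, 119, 119]
*      → [119, 119, 14161]

3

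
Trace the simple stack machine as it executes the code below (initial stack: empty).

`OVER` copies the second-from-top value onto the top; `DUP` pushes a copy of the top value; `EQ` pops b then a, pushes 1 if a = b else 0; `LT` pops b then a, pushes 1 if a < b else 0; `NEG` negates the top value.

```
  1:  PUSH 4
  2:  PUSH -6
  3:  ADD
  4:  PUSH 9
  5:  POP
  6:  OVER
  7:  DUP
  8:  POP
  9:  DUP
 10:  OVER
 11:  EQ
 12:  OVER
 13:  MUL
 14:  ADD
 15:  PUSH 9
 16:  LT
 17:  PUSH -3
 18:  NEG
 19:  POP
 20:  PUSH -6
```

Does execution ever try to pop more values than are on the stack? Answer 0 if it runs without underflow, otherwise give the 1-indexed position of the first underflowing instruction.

6

PUSH 4  -> [4]
PUSH -6 -> [4, -6]
ADD     -> [-2]
PUSH 9  -> [-2, 9]
POP     -> [-2]
OVER  — needs 2 operands, stack has 1 → underflow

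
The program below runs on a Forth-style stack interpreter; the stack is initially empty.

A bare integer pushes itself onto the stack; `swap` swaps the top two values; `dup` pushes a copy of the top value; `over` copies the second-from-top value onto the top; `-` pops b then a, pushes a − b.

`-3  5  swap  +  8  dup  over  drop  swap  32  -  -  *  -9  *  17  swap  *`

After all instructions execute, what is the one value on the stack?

-9792

-3   -> -3
5    -> -3 5
swap -> 5 -3
+    -> 2
8    -> 2 8
dup  -> 2 8 8
over -> 2 8 8 8
drop -> 2 8 8
swap -> 2 8 8
32   -> 2 8 8 32
-    -> 2 8 -24
-    -> 2 32
*    -> 64
-9   -> 64 -9
*    -> -576
17   -> -576 17
swap -> 17 -576
*    -> -9792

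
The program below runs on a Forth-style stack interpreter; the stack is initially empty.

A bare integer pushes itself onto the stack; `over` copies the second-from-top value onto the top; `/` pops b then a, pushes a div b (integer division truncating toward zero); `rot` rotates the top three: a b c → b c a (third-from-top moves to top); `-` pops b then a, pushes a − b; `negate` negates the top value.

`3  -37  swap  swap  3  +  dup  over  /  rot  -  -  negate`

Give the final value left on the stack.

3       3
-37     3 -37
swap    -37 3
swap    3 -37
3       3 -37 3
+       3 -34
dup     3 -34 -34
over    3 -34 -34 -34
/       3 -34 1
rot     -34 1 3
-       -34 -2
-       -32
negate  32

32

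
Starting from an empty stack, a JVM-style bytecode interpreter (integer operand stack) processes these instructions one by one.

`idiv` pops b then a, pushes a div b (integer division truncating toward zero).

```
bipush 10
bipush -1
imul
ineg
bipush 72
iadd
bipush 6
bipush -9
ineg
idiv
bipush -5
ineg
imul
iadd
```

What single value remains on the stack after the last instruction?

bipush 10  [10]
bipush -1  [10, -1]
imul       [-10]
ineg       [10]
bipush 72  [10, 72]
iadd       [82]
bipush 6   [82, 6]
bipush -9  [82, 6, -9]
ineg       [82, 6, 9]
idiv       [82, 0]
bipush -5  [82, 0, -5]
ineg       [82, 0, 5]
imul       [82, 0]
iadd       [82]

82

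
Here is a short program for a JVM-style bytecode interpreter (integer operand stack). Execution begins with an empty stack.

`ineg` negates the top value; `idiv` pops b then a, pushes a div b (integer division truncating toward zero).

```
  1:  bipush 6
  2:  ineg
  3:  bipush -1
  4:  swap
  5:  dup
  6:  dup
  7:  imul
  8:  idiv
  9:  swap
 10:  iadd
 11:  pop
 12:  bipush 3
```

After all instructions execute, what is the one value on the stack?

3

bipush 6  -> [6]
ineg      -> [-6]
bipush -1 -> [-6, -1]
swap      -> [-1, -6]
dup       -> [-1, -6, -6]
dup       -> [-1, -6, -6, -6]
imul      -> [-1, -6, 36]
idiv      -> [-1, 0]
swap      -> [0, -1]
iadd      -> [-1]
pop       -> []
bipush 3  -> [3]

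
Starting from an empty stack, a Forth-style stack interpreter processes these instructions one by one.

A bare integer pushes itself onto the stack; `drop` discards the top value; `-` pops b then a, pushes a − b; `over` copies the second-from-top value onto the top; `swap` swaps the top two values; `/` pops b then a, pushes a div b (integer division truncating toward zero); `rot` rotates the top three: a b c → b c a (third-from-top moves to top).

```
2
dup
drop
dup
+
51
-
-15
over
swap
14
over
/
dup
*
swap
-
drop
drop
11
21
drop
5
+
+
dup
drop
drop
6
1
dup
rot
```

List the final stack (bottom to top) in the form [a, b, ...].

2     2
dup   2 2
drop  2
dup   2 2
+     4
51    4 51
-     -47
-15   -47 -15
over  -47 -15 -47
swap  -47 -47 -15
14    -47 -47 -15 14
over  -47 -47 -15 14 -15
/     -47 -47 -15 0
dup   -47 -47 -15 0 0
*     -47 -47 -15 0
swap  -47 -47 0 -15
-     -47 -47 15
drop  -47 -47
drop  -47
11    -47 11
21    -47 11 21
drop  -47 11
5     -47 11 5
+     -47 16
+     -31
dup   -31 -31
drop  -31
drop  (empty)
6     6
1     6 1
dup   6 1 1
rot   1 1 6

[1, 1, 6]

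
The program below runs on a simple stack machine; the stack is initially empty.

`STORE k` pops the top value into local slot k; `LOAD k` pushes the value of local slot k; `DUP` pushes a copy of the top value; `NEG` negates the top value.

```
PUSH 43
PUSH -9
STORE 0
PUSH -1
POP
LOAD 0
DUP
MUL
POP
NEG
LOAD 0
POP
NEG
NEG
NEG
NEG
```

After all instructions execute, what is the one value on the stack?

PUSH 43  43
PUSH -9  43 -9
STORE 0  43
PUSH -1  43 -1
POP      43
LOAD 0   43 -9
DUP      43 -9 -9
MUL      43 81
POP      43
NEG      -43
LOAD 0   -43 -9
POP      -43
NEG      43
NEG      -43
NEG      43
NEG      -43

-43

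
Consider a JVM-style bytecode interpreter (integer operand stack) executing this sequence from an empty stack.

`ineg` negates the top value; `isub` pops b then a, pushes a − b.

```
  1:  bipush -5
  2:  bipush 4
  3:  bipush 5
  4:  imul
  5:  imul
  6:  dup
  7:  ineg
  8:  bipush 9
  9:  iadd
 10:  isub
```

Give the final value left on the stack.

-209

bipush -5 : [-5]
bipush 4  : [-5, 4]
bipush 5  : [-5, 4, 5]
imul      : [-5, 20]
imul      : [-100]
dup       : [-100, -100]
ineg      : [-100, 100]
bipush 9  : [-100, 100, 9]
iadd      : [-100, 109]
isub      : [-209]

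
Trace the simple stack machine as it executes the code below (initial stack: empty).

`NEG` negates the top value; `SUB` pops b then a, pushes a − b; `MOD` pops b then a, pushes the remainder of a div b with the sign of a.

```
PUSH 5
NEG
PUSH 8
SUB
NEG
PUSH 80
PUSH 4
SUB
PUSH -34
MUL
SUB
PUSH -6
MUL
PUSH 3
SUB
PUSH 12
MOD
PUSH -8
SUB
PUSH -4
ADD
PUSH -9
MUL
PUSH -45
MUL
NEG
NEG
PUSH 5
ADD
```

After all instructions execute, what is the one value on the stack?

-2020

PUSH 5   → [5]
NEG      → [-5]
PUSH 8   → [-5, 8]
SUB      → [-13]
NEG      → [13]
PUSH 80  → [13, 80]
PUSH 4   → [13, 80, 4]
SUB      → [13, 76]
PUSH -34 → [13, 76, -34]
MUL      → [13, -2584]
SUB      → [2597]
PUSH -6  → [2597, -6]
MUL      → [-15582]
PUSH 3   → [-15582, 3]
SUB      → [-15585]
PUSH 12  → [-15585, 12]
MOD      → [-9]
PUSH -8  → [-9, -8]
SUB      → [-1]
PUSH -4  → [-1, -4]
ADD      → [-5]
PUSH -9  → [-5, -9]
MUL      → [45]
PUSH -45 → [45, -45]
MUL      → [-2025]
NEG      → [2025]
NEG      → [-2025]
PUSH 5   → [-2025, 5]
ADD      → [-2020]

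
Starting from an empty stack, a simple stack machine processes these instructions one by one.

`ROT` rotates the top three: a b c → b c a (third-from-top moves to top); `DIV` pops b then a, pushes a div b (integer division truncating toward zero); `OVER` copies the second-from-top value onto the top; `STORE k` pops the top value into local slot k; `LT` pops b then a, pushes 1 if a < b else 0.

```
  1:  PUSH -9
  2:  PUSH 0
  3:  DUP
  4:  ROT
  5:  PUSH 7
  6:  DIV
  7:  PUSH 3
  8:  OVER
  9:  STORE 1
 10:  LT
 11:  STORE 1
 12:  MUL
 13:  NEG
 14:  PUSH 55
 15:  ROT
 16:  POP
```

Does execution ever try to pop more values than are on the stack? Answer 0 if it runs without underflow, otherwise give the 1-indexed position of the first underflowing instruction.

15

PUSH -9 -> [-9]
PUSH 0  -> [-9, 0]
DUP     -> [-9, 0, 0]
ROT     -> [0, 0, -9]
PUSH 7  -> [0, 0, -9, 7]
DIV     -> [0, 0, -1]
PUSH 3  -> [0, 0, -1, 3]
OVER    -> [0, 0, -1, 3, -1]
STORE 1 -> [0, 0, -1, 3]
LT      -> [0, 0, 1]
STORE 1 -> [0, 0]
MUL     -> [0]
NEG     -> [0]
PUSH 55 -> [0, 55]
ROT  — needs 3 operands, stack has 2 → underflow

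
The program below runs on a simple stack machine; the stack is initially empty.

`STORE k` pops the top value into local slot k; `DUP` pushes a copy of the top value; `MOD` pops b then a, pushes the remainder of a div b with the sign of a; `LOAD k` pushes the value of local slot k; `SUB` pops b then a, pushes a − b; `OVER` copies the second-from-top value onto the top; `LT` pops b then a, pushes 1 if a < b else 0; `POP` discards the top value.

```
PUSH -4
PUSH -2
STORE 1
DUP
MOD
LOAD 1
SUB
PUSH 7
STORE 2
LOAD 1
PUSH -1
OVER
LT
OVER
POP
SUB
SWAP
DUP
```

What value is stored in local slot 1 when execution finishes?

-2

PUSH -4 : [-4]
PUSH -2 : [-4, -2]
STORE 1 : [-4]
DUP     : [-4, -4]
MOD     : [0]
LOAD 1  : [0, -2]
SUB     : [2]
PUSH 7  : [2, 7]
STORE 2 : [2]
LOAD 1  : [2, -2]
PUSH -1 : [2, -2, -1]
OVER    : [2, -2, -1, -2]
LT      : [2, -2, 0]
OVER    : [2, -2, 0, -2]
POP     : [2, -2, 0]
SUB     : [2, -2]
SWAP    : [-2, 2]
DUP     : [-2, 2, 2]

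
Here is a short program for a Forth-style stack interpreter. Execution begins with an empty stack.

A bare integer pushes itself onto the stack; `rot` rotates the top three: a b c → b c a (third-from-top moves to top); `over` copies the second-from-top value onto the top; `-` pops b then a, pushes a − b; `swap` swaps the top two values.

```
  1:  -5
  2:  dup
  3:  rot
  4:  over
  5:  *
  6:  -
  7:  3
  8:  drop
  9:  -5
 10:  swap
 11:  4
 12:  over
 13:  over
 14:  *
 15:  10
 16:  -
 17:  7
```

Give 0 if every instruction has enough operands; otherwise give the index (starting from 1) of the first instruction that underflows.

-5   -5
dup  -5 -5
rot  — needs 3 operands, stack has 2 → underflow

3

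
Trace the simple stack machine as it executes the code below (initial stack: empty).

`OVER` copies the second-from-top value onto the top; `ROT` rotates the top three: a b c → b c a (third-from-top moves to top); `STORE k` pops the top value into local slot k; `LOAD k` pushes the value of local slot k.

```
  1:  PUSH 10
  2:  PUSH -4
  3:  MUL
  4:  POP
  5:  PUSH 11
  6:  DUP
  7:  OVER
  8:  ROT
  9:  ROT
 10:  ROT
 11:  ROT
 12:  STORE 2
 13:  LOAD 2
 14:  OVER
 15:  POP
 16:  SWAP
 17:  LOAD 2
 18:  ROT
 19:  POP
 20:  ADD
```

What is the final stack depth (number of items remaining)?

PUSH 10 → 10
PUSH -4 → 10 -4
MUL     → -40
POP     → (empty)
PUSH 11 → 11
DUP     → 11 11
OVER    → 11 11 11
ROT     → 11 11 11
ROT     → 11 11 11
ROT     → 11 11 11
ROT     → 11 11 11
STORE 2 → 11 11
LOAD 2  → 11 11 11
OVER    → 11 11 11 11
POP     → 11 11 11
SWAP    → 11 11 11
LOAD 2  → 11 11 11 11
ROT     → 11 11 11 11
POP     → 11 11 11
ADD     → 11 22

2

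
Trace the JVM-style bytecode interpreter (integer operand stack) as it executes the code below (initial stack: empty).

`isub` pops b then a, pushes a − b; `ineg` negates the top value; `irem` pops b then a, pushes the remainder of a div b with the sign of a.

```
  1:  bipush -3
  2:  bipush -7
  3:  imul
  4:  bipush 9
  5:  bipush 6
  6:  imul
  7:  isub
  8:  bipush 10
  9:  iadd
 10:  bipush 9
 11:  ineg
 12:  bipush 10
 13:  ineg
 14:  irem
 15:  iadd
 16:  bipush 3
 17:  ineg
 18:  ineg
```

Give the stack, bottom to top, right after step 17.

bipush -3 → -3
bipush -7 → -3 -7
imul      → 21
bipush 9  → 21 9
bipush 6  → 21 9 6
imul      → 21 54
isub      → -33
bipush 10 → -33 10
iadd      → -23
bipush 9  → -23 9
ineg      → -23 -9
bipush 10 → -23 -9 10
ineg      → -23 -9 -10
irem      → -23 -9
iadd      → -32
bipush 3  → -32 3
ineg      → -32 -3

[-32, -3]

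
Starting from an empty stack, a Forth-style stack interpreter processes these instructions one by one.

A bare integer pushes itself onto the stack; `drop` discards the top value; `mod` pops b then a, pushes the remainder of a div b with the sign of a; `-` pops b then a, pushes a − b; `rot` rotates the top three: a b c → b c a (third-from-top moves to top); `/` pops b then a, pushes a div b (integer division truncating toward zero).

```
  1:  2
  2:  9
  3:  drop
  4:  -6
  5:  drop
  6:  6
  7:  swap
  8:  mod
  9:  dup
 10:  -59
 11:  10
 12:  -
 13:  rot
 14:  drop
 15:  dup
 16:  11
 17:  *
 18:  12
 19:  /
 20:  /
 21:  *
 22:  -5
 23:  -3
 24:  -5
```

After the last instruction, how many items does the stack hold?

2    → [2]
9    → [2, 9]
drop → [2]
-6   → [2, -6]
drop → [2]
6    → [2, 6]
swap → [6, 2]
mod  → [0]
dup  → [0, 0]
-59  → [0, 0, -59]
10   → [0, 0, -59, 10]
-    → [0, 0, -69]
rot  → [0, -69, 0]
drop → [0, -69]
dup  → [0, -69, -69]
11   → [0, -69, -69, 11]
*    → [0, -69, -759]
12   → [0, -69, -759, 12]
/    → [0, -69, -63]
/    → [0, 1]
*    → [0]
-5   → [0, -5]
-3   → [0, -5, -3]
-5   → [0, -5, -3, -5]

4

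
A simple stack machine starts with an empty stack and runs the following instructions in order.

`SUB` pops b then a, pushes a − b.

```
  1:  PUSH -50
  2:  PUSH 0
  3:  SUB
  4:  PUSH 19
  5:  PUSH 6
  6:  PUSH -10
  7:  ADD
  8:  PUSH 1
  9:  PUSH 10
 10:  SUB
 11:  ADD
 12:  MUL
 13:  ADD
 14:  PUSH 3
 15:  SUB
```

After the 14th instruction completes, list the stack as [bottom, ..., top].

PUSH -50 : -50
PUSH 0   : -50 0
SUB      : -50
PUSH 19  : -50 19
PUSH 6   : -50 19 6
PUSH -10 : -50 19 6 -10
ADD      : -50 19 -4
PUSH 1   : -50 19 -4 1
PUSH 10  : -50 19 -4 1 10
SUB      : -50 19 -4 -9
ADD      : -50 19 -13
MUL      : -50 -247
ADD      : -297
PUSH 3   : -297 3

[-297, 3]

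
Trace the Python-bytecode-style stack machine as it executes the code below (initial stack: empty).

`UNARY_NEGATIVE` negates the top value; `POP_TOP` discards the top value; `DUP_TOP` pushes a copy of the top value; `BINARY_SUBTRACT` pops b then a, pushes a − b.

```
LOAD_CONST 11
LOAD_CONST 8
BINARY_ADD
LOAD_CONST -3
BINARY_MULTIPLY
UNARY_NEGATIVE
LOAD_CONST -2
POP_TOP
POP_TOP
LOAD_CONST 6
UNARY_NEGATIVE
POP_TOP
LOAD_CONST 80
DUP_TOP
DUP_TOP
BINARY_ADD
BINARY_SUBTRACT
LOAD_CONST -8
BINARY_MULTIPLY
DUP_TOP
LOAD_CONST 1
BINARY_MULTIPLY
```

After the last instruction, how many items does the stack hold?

LOAD_CONST 11   -> 11
LOAD_CONST 8    -> 11 8
BINARY_ADD      -> 19
LOAD_CONST -3   -> 19 -3
BINARY_MULTIPLY -> -57
UNARY_NEGATIVE  -> 57
LOAD_CONST -2   -> 57 -2
POP_TOP         -> 57
POP_TOP         -> (empty)
LOAD_CONST 6    -> 6
UNARY_NEGATIVE  -> -6
POP_TOP         -> (empty)
LOAD_CONST 80   -> 80
DUP_TOP         -> 80 80
DUP_TOP         -> 80 80 80
BINARY_ADD      -> 80 160
BINARY_SUBTRACT -> -80
LOAD_CONST -8   -> -80 -8
BINARY_MULTIPLY -> 640
DUP_TOP         -> 640 640
LOAD_CONST 1    -> 640 640 1
BINARY_MULTIPLY -> 640 640

2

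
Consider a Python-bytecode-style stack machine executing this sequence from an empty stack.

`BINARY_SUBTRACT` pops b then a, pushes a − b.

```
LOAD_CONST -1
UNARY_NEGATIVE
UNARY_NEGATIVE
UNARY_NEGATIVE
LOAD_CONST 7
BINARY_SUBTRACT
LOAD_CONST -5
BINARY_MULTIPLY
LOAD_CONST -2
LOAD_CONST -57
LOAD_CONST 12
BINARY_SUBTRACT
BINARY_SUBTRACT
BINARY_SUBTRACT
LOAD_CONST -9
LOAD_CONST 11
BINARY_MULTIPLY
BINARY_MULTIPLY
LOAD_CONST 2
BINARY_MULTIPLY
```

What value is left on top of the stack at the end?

LOAD_CONST -1   → -1
UNARY_NEGATIVE  → 1
UNARY_NEGATIVE  → -1
UNARY_NEGATIVE  → 1
LOAD_CONST 7    → 1 7
BINARY_SUBTRACT → -6
LOAD_CONST -5   → -6 -5
BINARY_MULTIPLY → 30
LOAD_CONST -2   → 30 -2
LOAD_CONST -57  → 30 -2 -57
LOAD_CONST 12   → 30 -2 -57 12
BINARY_SUBTRACT → 30 -2 -69
BINARY_SUBTRACT → 30 67
BINARY_SUBTRACT → -37
LOAD_CONST -9   → -37 -9
LOAD_CONST 11   → -37 -9 11
BINARY_MULTIPLY → -37 -99
BINARY_MULTIPLY → 3663
LOAD_CONST 2    → 3663 2
BINARY_MULTIPLY → 7326

7326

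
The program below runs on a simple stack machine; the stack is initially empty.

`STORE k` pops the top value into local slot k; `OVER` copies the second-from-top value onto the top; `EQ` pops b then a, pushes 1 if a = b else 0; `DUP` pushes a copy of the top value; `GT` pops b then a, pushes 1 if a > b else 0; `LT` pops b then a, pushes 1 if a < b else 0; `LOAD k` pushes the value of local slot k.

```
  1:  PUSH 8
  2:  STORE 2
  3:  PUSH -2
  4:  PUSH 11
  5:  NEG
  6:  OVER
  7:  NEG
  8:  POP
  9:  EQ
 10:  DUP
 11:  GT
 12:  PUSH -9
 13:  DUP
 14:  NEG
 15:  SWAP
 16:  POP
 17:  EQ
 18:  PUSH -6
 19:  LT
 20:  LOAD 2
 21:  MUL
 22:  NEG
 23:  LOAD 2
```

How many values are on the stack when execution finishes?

2

PUSH 8   [8]
STORE 2  []
PUSH -2  [-2]
PUSH 11  [-2, 11]
NEG      [-2, -11]
OVER     [-2, -11, -2]
NEG      [-2, -11, 2]
POP      [-2, -11]
EQ       [0]
DUP      [0, 0]
GT       [0]
PUSH -9  [0, -9]
DUP      [0, -9, -9]
NEG      [0, -9, 9]
SWAP     [0, 9, -9]
POP      [0, 9]
EQ       [0]
PUSH -6  [0, -6]
LT       [0]
LOAD 2   [0, 8]
MUL      [0]
NEG      [0]
LOAD 2   [0, 8]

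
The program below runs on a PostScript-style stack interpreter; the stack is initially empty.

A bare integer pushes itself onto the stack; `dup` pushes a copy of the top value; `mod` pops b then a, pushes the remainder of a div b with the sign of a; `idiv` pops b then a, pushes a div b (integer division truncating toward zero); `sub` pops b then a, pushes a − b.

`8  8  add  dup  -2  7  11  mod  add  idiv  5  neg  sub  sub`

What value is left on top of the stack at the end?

8

8    -> [8]
8    -> [8, 8]
add  -> [16]
dup  -> [16, 16]
-2   -> [16, 16, -2]
7    -> [16, 16, -2, 7]
11   -> [16, 16, -2, 7, 11]
mod  -> [16, 16, -2, 7]
add  -> [16, 16, 5]
idiv -> [16, 3]
5    -> [16, 3, 5]
neg  -> [16, 3, -5]
sub  -> [16, 8]
sub  -> [8]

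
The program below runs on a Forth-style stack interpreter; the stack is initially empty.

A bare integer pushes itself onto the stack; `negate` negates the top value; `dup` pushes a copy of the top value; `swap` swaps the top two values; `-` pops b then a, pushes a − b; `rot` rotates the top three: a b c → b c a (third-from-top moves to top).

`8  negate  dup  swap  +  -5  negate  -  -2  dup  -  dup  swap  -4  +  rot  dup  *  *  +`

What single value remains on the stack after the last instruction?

-1764

8      : [8]
negate : [-8]
dup    : [-8, -8]
swap   : [-8, -8]
+      : [-16]
-5     : [-16, -5]
negate : [-16, 5]
-      : [-21]
-2     : [-21, -2]
dup    : [-21, -2, -2]
-      : [-21, 0]
dup    : [-21, 0, 0]
swap   : [-21, 0, 0]
-4     : [-21, 0, 0, -4]
+      : [-21, 0, -4]
rot    : [0, -4, -21]
dup    : [0, -4, -21, -21]
*      : [0, -4, 441]
*      : [0, -1764]
+      : [-1764]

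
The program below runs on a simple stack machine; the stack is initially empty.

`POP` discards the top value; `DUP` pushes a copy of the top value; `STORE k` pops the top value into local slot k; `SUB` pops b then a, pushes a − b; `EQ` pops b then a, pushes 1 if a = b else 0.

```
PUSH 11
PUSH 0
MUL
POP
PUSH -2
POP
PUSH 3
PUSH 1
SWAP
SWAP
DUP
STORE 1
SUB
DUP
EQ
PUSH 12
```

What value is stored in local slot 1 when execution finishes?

PUSH 11 : [11]
PUSH 0  : [11, 0]
MUL     : [0]
POP     : []
PUSH -2 : [-2]
POP     : []
PUSH 3  : [3]
PUSH 1  : [3, 1]
SWAP    : [1, 3]
SWAP    : [3, 1]
DUP     : [3, 1, 1]
STORE 1 : [3, 1]
SUB     : [2]
DUP     : [2, 2]
EQ      : [1]
PUSH 12 : [1, 12]

1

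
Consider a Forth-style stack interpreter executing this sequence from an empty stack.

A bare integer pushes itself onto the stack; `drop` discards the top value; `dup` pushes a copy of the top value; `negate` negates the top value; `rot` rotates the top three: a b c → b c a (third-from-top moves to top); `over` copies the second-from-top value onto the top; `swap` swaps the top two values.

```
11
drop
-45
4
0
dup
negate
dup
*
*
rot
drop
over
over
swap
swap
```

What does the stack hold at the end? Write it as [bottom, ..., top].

[4, 0, 4, 0]

11     : 11
drop   : (empty)
-45    : -45
4      : -45 4
0      : -45 4 0
dup    : -45 4 0 0
negate : -45 4 0 0
dup    : -45 4 0 0 0
*      : -45 4 0 0
*      : -45 4 0
rot    : 4 0 -45
drop   : 4 0
over   : 4 0 4
over   : 4 0 4 0
swap   : 4 0 0 4
swap   : 4 0 4 0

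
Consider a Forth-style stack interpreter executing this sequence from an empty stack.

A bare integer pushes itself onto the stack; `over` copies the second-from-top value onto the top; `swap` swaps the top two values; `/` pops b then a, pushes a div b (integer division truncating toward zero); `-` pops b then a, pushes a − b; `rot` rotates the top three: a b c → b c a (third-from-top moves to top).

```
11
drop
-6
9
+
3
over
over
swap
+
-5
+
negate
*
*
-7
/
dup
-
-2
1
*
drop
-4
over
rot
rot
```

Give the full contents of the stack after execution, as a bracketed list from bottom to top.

11      [11]
drop    []
-6      [-6]
9       [-6, 9]
+       [3]
3       [3, 3]
over    [3, 3, 3]
over    [3, 3, 3, 3]
swap    [3, 3, 3, 3]
+       [3, 3, 6]
-5      [3, 3, 6, -5]
+       [3, 3, 1]
negate  [3, 3, -1]
*       [3, -3]
*       [-9]
-7      [-9, -7]
/       [1]
dup     [1, 1]
-       [0]
-2      [0, -2]
1       [0, -2, 1]
*       [0, -2]
drop    [0]
-4      [0, -4]
over    [0, -4, 0]
rot     [-4, 0, 0]
rot     [0, 0, -4]

[0, 0, -4]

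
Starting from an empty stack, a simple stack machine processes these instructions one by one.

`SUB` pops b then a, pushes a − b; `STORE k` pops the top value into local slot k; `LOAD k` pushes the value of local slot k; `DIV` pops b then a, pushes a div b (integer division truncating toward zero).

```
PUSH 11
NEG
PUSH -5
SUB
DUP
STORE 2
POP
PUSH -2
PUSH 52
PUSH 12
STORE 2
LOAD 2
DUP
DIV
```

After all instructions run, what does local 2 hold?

PUSH 11 : [11]
NEG     : [-11]
PUSH -5 : [-11, -5]
SUB     : [-6]
DUP     : [-6, -6]
STORE 2 : [-6]
POP     : []
PUSH -2 : [-2]
PUSH 52 : [-2, 52]
PUSH 12 : [-2, 52, 12]
STORE 2 : [-2, 52]
LOAD 2  : [-2, 52, 12]
DUP     : [-2, 52, 12, 12]
DIV     : [-2, 52, 1]

12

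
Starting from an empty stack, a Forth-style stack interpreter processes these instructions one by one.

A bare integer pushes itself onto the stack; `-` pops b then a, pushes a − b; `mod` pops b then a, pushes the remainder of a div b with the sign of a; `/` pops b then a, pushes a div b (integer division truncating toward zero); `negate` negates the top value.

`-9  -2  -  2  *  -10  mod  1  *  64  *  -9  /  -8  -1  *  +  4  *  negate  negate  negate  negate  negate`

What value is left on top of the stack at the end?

-144

-9     -> [-9]
-2     -> [-9, -2]
-      -> [-7]
2      -> [-7, 2]
*      -> [-14]
-10    -> [-14, -10]
mod    -> [-4]
1      -> [-4, 1]
*      -> [-4]
64     -> [-4, 64]
*      -> [-256]
-9     -> [-256, -9]
/      -> [28]
-8     -> [28, -8]
-1     -> [28, -8, -1]
*      -> [28, 8]
+      -> [36]
4      -> [36, 4]
*      -> [144]
negate -> [-144]
negate -> [144]
negate -> [-144]
negate -> [144]
negate -> [-144]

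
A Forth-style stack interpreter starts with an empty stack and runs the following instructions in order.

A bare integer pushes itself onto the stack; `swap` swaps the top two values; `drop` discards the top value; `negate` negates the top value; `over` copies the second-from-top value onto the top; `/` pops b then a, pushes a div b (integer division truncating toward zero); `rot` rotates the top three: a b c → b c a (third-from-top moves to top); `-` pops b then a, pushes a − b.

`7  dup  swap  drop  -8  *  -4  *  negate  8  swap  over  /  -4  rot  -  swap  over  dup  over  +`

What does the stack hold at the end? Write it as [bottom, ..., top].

7      → [7]
dup    → [7, 7]
swap   → [7, 7]
drop   → [7]
-8     → [7, -8]
*      → [-56]
-4     → [-56, -4]
*      → [224]
negate → [-224]
8      → [-224, 8]
swap   → [8, -224]
over   → [8, -224, 8]
/      → [8, -28]
-4     → [8, -28, -4]
rot    → [-28, -4, 8]
-      → [-28, -12]
swap   → [-12, -28]
over   → [-12, -28, -12]
dup    → [-12, -28, -12, -12]
over   → [-12, -28, -12, -12, -12]
+      → [-12, -28, -12, -24]

[-12, -28, -12, -24]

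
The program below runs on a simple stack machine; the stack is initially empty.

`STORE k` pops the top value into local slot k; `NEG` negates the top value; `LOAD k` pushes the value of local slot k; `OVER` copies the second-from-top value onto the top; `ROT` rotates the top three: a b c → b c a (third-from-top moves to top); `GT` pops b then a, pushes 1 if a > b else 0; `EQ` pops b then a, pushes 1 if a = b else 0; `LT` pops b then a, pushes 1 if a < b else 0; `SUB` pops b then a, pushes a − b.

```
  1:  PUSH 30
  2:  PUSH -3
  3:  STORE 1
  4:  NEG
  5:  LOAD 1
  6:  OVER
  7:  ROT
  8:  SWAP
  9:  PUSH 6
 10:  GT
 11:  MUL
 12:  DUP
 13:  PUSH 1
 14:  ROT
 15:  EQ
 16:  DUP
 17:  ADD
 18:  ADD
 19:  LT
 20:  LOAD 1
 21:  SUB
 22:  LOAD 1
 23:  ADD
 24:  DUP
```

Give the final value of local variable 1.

PUSH 30 -> 30
PUSH -3 -> 30 -3
STORE 1 -> 30
NEG     -> -30
LOAD 1  -> -30 -3
OVER    -> -30 -3 -30
ROT     -> -3 -30 -30
SWAP    -> -3 -30 -30
PUSH 6  -> -3 -30 -30 6
GT      -> -3 -30 0
MUL     -> -3 0
DUP     -> -3 0 0
PUSH 1  -> -3 0 0 1
ROT     -> -3 0 1 0
EQ      -> -3 0 0
DUP     -> -3 0 0 0
ADD     -> -3 0 0
ADD     -> -3 0
LT      -> 1
LOAD 1  -> 1 -3
SUB     -> 4
LOAD 1  -> 4 -3
ADD     -> 1
DUP     -> 1 1

-3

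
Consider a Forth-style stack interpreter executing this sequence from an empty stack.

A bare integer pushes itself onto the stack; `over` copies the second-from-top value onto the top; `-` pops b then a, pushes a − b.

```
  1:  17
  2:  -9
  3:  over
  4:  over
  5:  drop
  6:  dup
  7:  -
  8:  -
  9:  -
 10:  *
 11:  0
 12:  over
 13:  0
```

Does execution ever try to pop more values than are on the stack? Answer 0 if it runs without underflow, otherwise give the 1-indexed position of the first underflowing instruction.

17   : [17]
-9   : [17, -9]
over : [17, -9, 17]
over : [17, -9, 17, -9]
drop : [17, -9, 17]
dup  : [17, -9, 17, 17]
-    : [17, -9, 0]
-    : [17, -9]
-    : [26]
*  — needs 2 operands, stack has 1 → underflow

10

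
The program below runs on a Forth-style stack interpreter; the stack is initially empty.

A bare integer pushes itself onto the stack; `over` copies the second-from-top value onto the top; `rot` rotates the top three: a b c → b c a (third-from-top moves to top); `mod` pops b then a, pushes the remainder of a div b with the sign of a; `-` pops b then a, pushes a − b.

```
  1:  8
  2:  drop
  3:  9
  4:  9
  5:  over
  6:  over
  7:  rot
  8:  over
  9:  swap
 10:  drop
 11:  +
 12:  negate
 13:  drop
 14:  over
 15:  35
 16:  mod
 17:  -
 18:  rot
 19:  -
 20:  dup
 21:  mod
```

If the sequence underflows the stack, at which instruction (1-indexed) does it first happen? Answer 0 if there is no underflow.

18

8      : 8
drop   : (empty)
9      : 9
9      : 9 9
over   : 9 9 9
over   : 9 9 9 9
rot    : 9 9 9 9
over   : 9 9 9 9 9
swap   : 9 9 9 9 9
drop   : 9 9 9 9
+      : 9 9 18
negate : 9 9 -18
drop   : 9 9
over   : 9 9 9
35     : 9 9 9 35
mod    : 9 9 9
-      : 9 0
rot  — needs 3 operands, stack has 2 → underflow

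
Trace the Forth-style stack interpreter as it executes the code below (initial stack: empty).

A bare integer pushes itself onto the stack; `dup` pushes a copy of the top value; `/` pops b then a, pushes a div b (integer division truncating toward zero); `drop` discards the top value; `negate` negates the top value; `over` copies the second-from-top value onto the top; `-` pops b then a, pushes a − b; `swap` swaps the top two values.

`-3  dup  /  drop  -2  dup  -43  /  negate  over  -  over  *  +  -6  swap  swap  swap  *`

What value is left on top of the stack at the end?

-3     -> [-3]
dup    -> [-3, -3]
/      -> [1]
drop   -> []
-2     -> [-2]
dup    -> [-2, -2]
-43    -> [-2, -2, -43]
/      -> [-2, 0]
negate -> [-2, 0]
over   -> [-2, 0, -2]
-      -> [-2, 2]
over   -> [-2, 2, -2]
*      -> [-2, -4]
+      -> [-6]
-6     -> [-6, -6]
swap   -> [-6, -6]
swap   -> [-6, -6]
swap   -> [-6, -6]
*      -> [36]

36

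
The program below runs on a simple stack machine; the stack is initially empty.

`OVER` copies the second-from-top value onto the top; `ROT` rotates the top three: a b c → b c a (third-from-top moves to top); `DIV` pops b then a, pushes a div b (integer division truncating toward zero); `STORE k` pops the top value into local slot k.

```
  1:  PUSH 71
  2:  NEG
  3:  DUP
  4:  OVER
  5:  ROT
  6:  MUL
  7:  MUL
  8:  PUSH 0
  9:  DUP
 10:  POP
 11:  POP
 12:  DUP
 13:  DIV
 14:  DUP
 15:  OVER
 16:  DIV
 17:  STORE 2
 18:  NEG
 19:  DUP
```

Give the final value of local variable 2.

1

PUSH 71 -> [71]
NEG     -> [-71]
DUP     -> [-71, -71]
OVER    -> [-71, -71, -71]
ROT     -> [-71, -71, -71]
MUL     -> [-71, 5041]
MUL     -> [-357911]
PUSH 0  -> [-357911, 0]
DUP     -> [-357911, 0, 0]
POP     -> [-357911, 0]
POP     -> [-357911]
DUP     -> [-357911, -357911]
DIV     -> [1]
DUP     -> [1, 1]
OVER    -> [1, 1, 1]
DIV     -> [1, 1]
STORE 2 -> [1]
NEG     -> [-1]
DUP     -> [-1, -1]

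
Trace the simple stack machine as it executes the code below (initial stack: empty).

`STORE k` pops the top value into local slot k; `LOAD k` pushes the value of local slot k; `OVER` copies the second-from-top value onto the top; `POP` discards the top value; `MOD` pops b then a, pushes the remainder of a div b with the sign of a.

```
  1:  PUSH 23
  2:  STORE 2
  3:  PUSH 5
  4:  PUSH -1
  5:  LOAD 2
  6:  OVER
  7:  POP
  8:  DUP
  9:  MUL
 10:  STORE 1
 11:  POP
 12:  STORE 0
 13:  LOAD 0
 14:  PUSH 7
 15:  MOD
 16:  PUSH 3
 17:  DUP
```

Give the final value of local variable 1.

529

PUSH 23 : 23
STORE 2 : (empty)
PUSH 5  : 5
PUSH -1 : 5 -1
LOAD 2  : 5 -1 23
OVER    : 5 -1 23 -1
POP     : 5 -1 23
DUP     : 5 -1 23 23
MUL     : 5 -1 529
STORE 1 : 5 -1
POP     : 5
STORE 0 : (empty)
LOAD 0  : 5
PUSH 7  : 5 7
MOD     : 5
PUSH 3  : 5 3
DUP     : 5 3 3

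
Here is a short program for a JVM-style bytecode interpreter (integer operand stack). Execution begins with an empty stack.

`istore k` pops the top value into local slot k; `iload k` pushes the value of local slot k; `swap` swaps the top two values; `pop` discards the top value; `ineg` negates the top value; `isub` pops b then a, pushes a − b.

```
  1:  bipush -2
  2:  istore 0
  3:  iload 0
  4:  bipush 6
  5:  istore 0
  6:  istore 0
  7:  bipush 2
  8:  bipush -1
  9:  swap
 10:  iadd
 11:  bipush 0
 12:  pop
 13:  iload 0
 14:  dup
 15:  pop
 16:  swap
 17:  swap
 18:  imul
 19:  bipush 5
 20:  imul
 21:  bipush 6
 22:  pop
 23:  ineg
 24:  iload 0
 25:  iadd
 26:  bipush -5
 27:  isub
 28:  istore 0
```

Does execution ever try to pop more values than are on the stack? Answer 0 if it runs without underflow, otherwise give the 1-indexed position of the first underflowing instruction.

bipush -2  -2
istore 0   (empty)
iload 0    -2
bipush 6   -2 6
istore 0   -2
istore 0   (empty)
bipush 2   2
bipush -1  2 -1
swap       -1 2
iadd       1
bipush 0   1 0
pop        1
iload 0    1 -2
dup        1 -2 -2
pop        1 -2
swap       -2 1
swap       1 -2
imul       -2
bipush 5   -2 5
imul       -10
bipush 6   -10 6
pop        -10
ineg       10
iload 0    10 -2
iadd       8
bipush -5  8 -5
isub       13
istore 0   (empty)

0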